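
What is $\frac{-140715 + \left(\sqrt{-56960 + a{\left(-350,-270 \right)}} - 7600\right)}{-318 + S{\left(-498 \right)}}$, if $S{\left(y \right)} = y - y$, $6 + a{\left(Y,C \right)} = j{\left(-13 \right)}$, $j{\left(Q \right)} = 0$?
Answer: $\frac{148315}{318} - \frac{i \sqrt{56966}}{318} \approx 466.4 - 0.75055 i$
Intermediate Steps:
$a{\left(Y,C \right)} = -6$ ($a{\left(Y,C \right)} = -6 + 0 = -6$)
$S{\left(y \right)} = 0$
$\frac{-140715 + \left(\sqrt{-56960 + a{\left(-350,-270 \right)}} - 7600\right)}{-318 + S{\left(-498 \right)}} = \frac{-140715 + \left(\sqrt{-56960 - 6} - 7600\right)}{-318 + 0} = \frac{-140715 - \left(7600 - \sqrt{-56966}\right)}{-318} = \left(-140715 - \left(7600 - i \sqrt{56966}\right)\right) \left(- \frac{1}{318}\right) = \left(-148315 + i \sqrt{56966}\right) \left(- \frac{1}{318}\right) = \frac{148315}{318} - \frac{i \sqrt{56966}}{318}$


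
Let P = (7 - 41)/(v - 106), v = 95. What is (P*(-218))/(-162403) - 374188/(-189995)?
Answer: 669870034344/339413337835 ≈ 1.9736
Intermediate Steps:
P = 34/11 (P = (7 - 41)/(95 - 106) = -34/(-11) = -34*(-1/11) = 34/11 ≈ 3.0909)
(P*(-218))/(-162403) - 374188/(-189995) = ((34/11)*(-218))/(-162403) - 374188/(-189995) = -7412/11*(-1/162403) - 374188*(-1/189995) = 7412/1786433 + 374188/189995 = 669870034344/339413337835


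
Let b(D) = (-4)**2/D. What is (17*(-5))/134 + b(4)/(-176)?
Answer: -1937/2948 ≈ -0.65706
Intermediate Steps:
b(D) = 16/D
(17*(-5))/134 + b(4)/(-176) = (17*(-5))/134 + (16/4)/(-176) = -85*1/134 + (16*(1/4))*(-1/176) = -85/134 + 4*(-1/176) = -85/134 - 1/44 = -1937/2948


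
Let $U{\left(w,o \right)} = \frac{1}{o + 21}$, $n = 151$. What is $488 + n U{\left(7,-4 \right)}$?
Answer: $\frac{8447}{17} \approx 496.88$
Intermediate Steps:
$U{\left(w,o \right)} = \frac{1}{21 + o}$
$488 + n U{\left(7,-4 \right)} = 488 + \frac{151}{21 - 4} = 488 + \frac{151}{17} = \frac{8447}{17}$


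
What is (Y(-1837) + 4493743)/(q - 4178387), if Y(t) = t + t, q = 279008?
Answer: -4490069/3899379 ≈ -1.1515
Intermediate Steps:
Y(t) = 2*t
(Y(-1837) + 4493743)/(q - 4178387) = (2*(-1837) + 4493743)/(279008 - 4178387) = (-3674 + 4493743)/(-3899379) = 4490069*(-1/3899379) = -4490069/3899379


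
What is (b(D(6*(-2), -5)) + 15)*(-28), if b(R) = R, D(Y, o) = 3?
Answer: -504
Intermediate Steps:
(b(D(6*(-2), -5)) + 15)*(-28) = (3 + 15)*(-28) = 18*(-28) = -504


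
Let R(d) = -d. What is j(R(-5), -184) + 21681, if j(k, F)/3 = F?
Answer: 21129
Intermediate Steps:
j(k, F) = 3*F
j(R(-5), -184) + 21681 = 3*(-184) + 21681 = -552 + 21681 = 21129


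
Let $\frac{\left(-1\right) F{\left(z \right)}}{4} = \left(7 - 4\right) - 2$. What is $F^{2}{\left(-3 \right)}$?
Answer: $16$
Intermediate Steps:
$F{\left(z \right)} = -4$ ($F{\left(z \right)} = - 4 \left(\left(7 - 4\right) - 2\right) = - 4 \left(3 - 2\right) = \left(-4\right) 1 = -4$)
$F^{2}{\left(-3 \right)} = \left(-4\right)^{2} = 16$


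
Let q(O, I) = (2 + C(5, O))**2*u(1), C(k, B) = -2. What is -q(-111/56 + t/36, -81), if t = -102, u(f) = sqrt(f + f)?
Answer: 0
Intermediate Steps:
u(f) = sqrt(2)*sqrt(f) (u(f) = sqrt(2*f) = sqrt(2)*sqrt(f))
q(O, I) = 0 (q(O, I) = (2 - 2)**2*(sqrt(2)*sqrt(1)) = 0**2*(sqrt(2)*1) = 0*sqrt(2) = 0)
-q(-111/56 + t/36, -81) = -1*0 = 0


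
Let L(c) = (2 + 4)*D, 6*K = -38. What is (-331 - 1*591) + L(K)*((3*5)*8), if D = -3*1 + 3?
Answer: -922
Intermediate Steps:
D = 0 (D = -3 + 3 = 0)
K = -19/3 (K = (⅙)*(-38) = -19/3 ≈ -6.3333)
L(c) = 0 (L(c) = (2 + 4)*0 = 6*0 = 0)
(-331 - 1*591) + L(K)*((3*5)*8) = (-331 - 1*591) + 0*((3*5)*8) = (-331 - 591) + 0*(15*8) = -922 + 0*120 = -922 + 0 = -922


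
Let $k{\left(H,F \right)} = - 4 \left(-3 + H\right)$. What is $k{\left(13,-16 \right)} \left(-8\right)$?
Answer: $320$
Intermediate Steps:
$k{\left(H,F \right)} = 12 - 4 H$
$k{\left(13,-16 \right)} \left(-8\right) = \left(12 - 52\right) \left(-8\right) = \left(-40\right) \left(-8\right) = 320$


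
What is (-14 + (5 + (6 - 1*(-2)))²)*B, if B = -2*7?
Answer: -2170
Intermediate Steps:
B = -14
(-14 + (5 + (6 - 1*(-2)))²)*B = (-14 + (5 + (6 - 1*(-2)))²)*(-14) = (-14 + (5 + (6 + 2))²)*(-14) = (-14 + (5 + 8)²)*(-14) = (-14 + 13²)*(-14) = (-14 + 169)*(-14) = 155*(-14) = -2170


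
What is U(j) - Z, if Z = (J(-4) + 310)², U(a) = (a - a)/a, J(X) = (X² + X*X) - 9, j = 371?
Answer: -110889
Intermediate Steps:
J(X) = -9 + 2*X² (J(X) = (X² + X²) - 9 = 2*X² - 9 = -9 + 2*X²)
U(a) = 0 (U(a) = 0/a = 0)
Z = 110889 (Z = ((-9 + 2*(-4)²) + 310)² = ((-9 + 2*16) + 310)² = ((-9 + 32) + 310)² = (23 + 310)² = 333² = 110889)
U(j) - Z = 0 - 1*110889 = 0 - 110889 = -110889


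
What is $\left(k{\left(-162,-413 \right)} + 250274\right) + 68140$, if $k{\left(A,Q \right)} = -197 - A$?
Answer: $318379$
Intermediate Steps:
$\left(k{\left(-162,-413 \right)} + 250274\right) + 68140 = \left(\left(-197 - -162\right) + 250274\right) + 68140 = \left(\left(-197 + 162\right) + 250274\right) + 68140 = \left(-35 + 250274\right) + 68140 = 250239 + 68140 = 318379$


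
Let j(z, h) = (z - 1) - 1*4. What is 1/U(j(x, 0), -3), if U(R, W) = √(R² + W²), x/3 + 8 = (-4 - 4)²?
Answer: √26578/26578 ≈ 0.0061339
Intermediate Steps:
x = 168 (x = -24 + 3*(-4 - 4)² = -24 + 3*(-8)² = -24 + 3*64 = -24 + 192 = 168)
j(z, h) = -5 + z (j(z, h) = (-1 + z) - 4 = -5 + z)
1/U(j(x, 0), -3) = 1/(√((-5 + 168)² + (-3)²)) = 1/(√(163² + 9)) = 1/(√(26569 + 9)) = 1/(√26578) = √26578/26578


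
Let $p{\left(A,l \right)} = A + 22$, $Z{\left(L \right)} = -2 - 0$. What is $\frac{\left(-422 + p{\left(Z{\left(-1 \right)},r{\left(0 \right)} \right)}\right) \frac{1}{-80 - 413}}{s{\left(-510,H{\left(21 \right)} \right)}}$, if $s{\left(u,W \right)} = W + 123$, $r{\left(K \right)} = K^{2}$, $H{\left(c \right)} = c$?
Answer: $\frac{67}{11832} \approx 0.0056626$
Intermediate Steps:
$Z{\left(L \right)} = -2$ ($Z{\left(L \right)} = -2 + 0 = -2$)
$s{\left(u,W \right)} = 123 + W$
$p{\left(A,l \right)} = 22 + A$
$\frac{\left(-422 + p{\left(Z{\left(-1 \right)},r{\left(0 \right)} \right)}\right) \frac{1}{-80 - 413}}{s{\left(-510,H{\left(21 \right)} \right)}} = \frac{\left(-422 + \left(22 - 2\right)\right) \frac{1}{-80 - 413}}{123 + 21} = \frac{\left(-422 + 20\right) \frac{1}{-493}}{144} = \left(-402\right) \left(- \frac{1}{493}\right) \frac{1}{144} = \frac{402}{493} \cdot \frac{1}{144} = \frac{67}{11832}$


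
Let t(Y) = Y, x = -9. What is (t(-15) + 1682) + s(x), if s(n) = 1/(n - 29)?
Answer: 63345/38 ≈ 1667.0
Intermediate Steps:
s(n) = 1/(-29 + n)
(t(-15) + 1682) + s(x) = (-15 + 1682) + 1/(-29 - 9) = 1667 + 1/(-38) = 1667 - 1/38 = 63345/38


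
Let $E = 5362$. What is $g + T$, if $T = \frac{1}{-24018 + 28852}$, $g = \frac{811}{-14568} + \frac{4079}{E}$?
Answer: $\frac{66576807869}{94400304936} \approx 0.70526$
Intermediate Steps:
$g = \frac{27537145}{39056808}$ ($g = \frac{811}{-14568} + \frac{4079}{5362} = 811 \left(- \frac{1}{14568}\right) + 4079 \cdot \frac{1}{5362} = - \frac{811}{14568} + \frac{4079}{5362} = \frac{27537145}{39056808} \approx 0.70505$)
$T = \frac{1}{4834} \approx 0.00020687$
$g + T = \frac{27537145}{39056808} + \frac{1}{4834} = \frac{66576807869}{94400304936}$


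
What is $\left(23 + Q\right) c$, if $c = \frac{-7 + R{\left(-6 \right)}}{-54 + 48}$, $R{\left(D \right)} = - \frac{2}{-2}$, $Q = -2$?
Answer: $21$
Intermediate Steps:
$R{\left(D \right)} = 1$ ($R{\left(D \right)} = \left(-2\right) \left(- \frac{1}{2}\right) = 1$)
$c = 1$ ($c = \frac{-7 + 1}{-54 + 48} = - \frac{6}{-6} = \left(-6\right) \left(- \frac{1}{6}\right) = 1$)
$\left(23 + Q\right) c = \left(23 - 2\right) 1 = 21 \cdot 1 = 21$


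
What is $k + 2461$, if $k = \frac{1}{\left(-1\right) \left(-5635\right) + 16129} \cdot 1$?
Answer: $\frac{53561205}{21764} \approx 2461.0$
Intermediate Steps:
$k = \frac{1}{21764}$ ($k = \frac{1}{5635 + 16129} \cdot 1 = \frac{1}{21764} \cdot 1 = \frac{1}{21764} \approx 4.5947 \cdot 10^{-5}$)
$k + 2461 = \frac{1}{21764} + 2461 = \frac{53561205}{21764}$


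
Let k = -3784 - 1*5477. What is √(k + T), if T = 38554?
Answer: √29293 ≈ 171.15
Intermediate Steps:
k = -9261 (k = -3784 - 5477 = -9261)
√(k + T) = √(-9261 + 38554) = √29293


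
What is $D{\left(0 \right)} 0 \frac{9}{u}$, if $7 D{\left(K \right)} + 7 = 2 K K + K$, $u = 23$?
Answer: $0$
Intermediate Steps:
$D{\left(K \right)} = -1 + \frac{K}{7} + \frac{2 K^{2}}{7}$ ($D{\left(K \right)} = -1 + \frac{2 K K + K}{7} = -1 + \frac{2 K^{2} + K}{7} = -1 + \frac{K + 2 K^{2}}{7} = -1 + \left(\frac{K}{7} + \frac{2 K^{2}}{7}\right) = -1 + \frac{K}{7} + \frac{2 K^{2}}{7}$)
$D{\left(0 \right)} 0 \frac{9}{u} = \left(-1 + \frac{1}{7} \cdot 0 + \frac{2 \cdot 0^{2}}{7}\right) 0 \cdot \frac{9}{23} = \left(-1 + 0 + \frac{2}{7} \cdot 0\right) 0 \cdot 9 \cdot \frac{1}{23} = \left(-1 + 0 + 0\right) 0 \cdot \frac{9}{23} = \left(-1\right) 0 \cdot \frac{9}{23} = 0 \cdot \frac{9}{23} = 0$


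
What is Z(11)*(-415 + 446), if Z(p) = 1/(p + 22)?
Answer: 31/33 ≈ 0.93939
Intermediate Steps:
Z(p) = 1/(22 + p)
Z(11)*(-415 + 446) = (-415 + 446)/(22 + 11) = 31/33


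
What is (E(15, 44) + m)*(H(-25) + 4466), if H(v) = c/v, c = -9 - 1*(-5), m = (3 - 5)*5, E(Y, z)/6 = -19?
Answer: -13845096/25 ≈ -5.5380e+5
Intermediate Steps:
E(Y, z) = -114 (E(Y, z) = 6*(-19) = -114)
m = -10 (m = -2*5 = -10)
c = -4 (c = -9 + 5 = -4)
H(v) = -4/v
(E(15, 44) + m)*(H(-25) + 4466) = (-114 - 10)*(-4/(-25) + 4466) = -124*(-4*(-1/25) + 4466) = -124*(4/25 + 4466) = -124*111654/25 = -13845096/25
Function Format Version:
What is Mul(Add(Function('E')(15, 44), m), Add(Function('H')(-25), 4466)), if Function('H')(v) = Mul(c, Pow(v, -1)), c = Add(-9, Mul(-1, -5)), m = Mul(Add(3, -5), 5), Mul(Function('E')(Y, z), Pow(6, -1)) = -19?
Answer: Rational(-13845096, 25) ≈ -5.5380e+5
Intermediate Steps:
Function('E')(Y, z) = -114 (Function('E')(Y, z) = Mul(6, -19) = -114)
m = -10 (m = Mul(-2, 5) = -10)
c = -4 (c = Add(-9, 5) = -4)
Function('H')(v) = Mul(-4, Pow(v, -1))
Mul(Add(Function('E')(15, 44), m), Add(Function('H')(-25), 4466)) = Mul(Add(-114, -10), Add(Mul(-4, Pow(-25, -1)), 4466)) = Mul(-124, Add(Mul(-4, Rational(-1, 25)), 4466)) = Mul(-124, Add(Rational(4, 25), 4466)) = Mul(-124, Rational(111654, 25)) = Rational(-13845096, 25)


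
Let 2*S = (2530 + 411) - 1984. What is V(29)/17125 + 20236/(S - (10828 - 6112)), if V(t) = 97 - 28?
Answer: -27699929/5805375 ≈ -4.7714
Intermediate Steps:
S = 957/2 (S = ((2530 + 411) - 1984)/2 = (2941 - 1984)/2 = (1/2)*957 = 957/2 ≈ 478.50)
V(t) = 69
V(29)/17125 + 20236/(S - (10828 - 6112)) = 69/17125 + 20236/(957/2 - (10828 - 6112)) = 69*(1/17125) + 20236/(957/2 - 1*4716) = 69/17125 + 20236/(957/2 - 4716) = 69/17125 + 20236/(-8475/2) = 69/17125 + 20236*(-2/8475) = 69/17125 - 40472/8475 = -27699929/5805375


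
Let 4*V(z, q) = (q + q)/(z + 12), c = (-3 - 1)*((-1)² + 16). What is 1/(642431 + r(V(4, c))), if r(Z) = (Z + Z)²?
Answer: 16/10279185 ≈ 1.5565e-6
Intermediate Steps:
c = -68 (c = -4*(1 + 16) = -4*17 = -68)
V(z, q) = q/(2*(12 + z)) (V(z, q) = ((q + q)/(z + 12))/4 = ((2*q)/(12 + z))/4 = (2*q/(12 + z))/4 = q/(2*(12 + z)))
r(Z) = 4*Z² (r(Z) = (2*Z)² = 4*Z²)
1/(642431 + r(V(4, c))) = 1/(642431 + 4*((½)*(-68)/(12 + 4))²) = 1/(642431 + 4*((½)*(-68)/16)²) = 1/(642431 + 4*((½)*(-68)*(1/16))²) = 1/(642431 + 4*(-17/8)²) = 1/(642431 + 4*(289/64)) = 1/(642431 + 289/16) = 1/(10279185/16) = 16/10279185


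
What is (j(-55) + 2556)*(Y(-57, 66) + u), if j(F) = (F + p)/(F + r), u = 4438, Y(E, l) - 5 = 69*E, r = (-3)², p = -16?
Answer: 29999985/23 ≈ 1.3043e+6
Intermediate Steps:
r = 9
Y(E, l) = 5 + 69*E
j(F) = (-16 + F)/(9 + F) (j(F) = (F - 16)/(F + 9) = (-16 + F)/(9 + F))
(j(-55) + 2556)*(Y(-57, 66) + u) = ((-16 - 55)/(9 - 55) + 2556)*((5 + 69*(-57)) + 4438) = (-71/(-46) + 2556)*((5 - 3933) + 4438) = (-1/46*(-71) + 2556)*(-3928 + 4438) = (71/46 + 2556)*510 = (117647/46)*510 = 29999985/23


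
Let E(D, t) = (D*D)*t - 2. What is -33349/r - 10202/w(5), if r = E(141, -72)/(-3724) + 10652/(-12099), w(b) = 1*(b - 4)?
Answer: -88892761577680/8639625959 ≈ -10289.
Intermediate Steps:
E(D, t) = -2 + t*D**2 (E(D, t) = D**2*t - 2 = t*D**2 - 2 = -2 + t*D**2)
w(b) = -4 + b (w(b) = 1*(-4 + b) = -4 + b)
r = 8639625959/22528338 (r = (-2 - 72*141**2)/(-3724) + 10652/(-12099) = (-2 - 72*19881)*(-1/3724) + 10652*(-1/12099) = (-2 - 1431432)*(-1/3724) - 10652/12099 = -1431434*(-1/3724) - 10652/12099 = 715717/1862 - 10652/12099 = 8639625959/22528338 ≈ 383.50)
-33349/r - 10202/w(5) = -33349/8639625959/22528338 - 10202/(-4 + 5) = -33349*22528338/8639625959 - 10202/1 = -751297543962/8639625959 - 10202*1 = -751297543962/8639625959 - 10202 = -88892761577680/8639625959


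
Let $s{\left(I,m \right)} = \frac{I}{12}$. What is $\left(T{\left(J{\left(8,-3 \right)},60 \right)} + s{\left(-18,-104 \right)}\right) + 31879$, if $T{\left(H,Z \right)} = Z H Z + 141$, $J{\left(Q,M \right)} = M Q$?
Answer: $- \frac{108763}{2} \approx -54382.0$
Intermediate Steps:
$s{\left(I,m \right)} = \frac{I}{12}$ ($s{\left(I,m \right)} = I \frac{1}{12} = \frac{I}{12}$)
$T{\left(H,Z \right)} = 141 + H Z^{2}$ ($T{\left(H,Z \right)} = H Z Z + 141 = H Z^{2} + 141 = 141 + H Z^{2}$)
$\left(T{\left(J{\left(8,-3 \right)},60 \right)} + s{\left(-18,-104 \right)}\right) + 31879 = \left(\left(141 + \left(-3\right) 8 \cdot 60^{2}\right) + \frac{1}{12} \left(-18\right)\right) + 31879 = \left(\left(141 - 86400\right) - \frac{3}{2}\right) + 31879 = \left(-86259 - \frac{3}{2}\right) + 31879 = - \frac{172521}{2} + 31879 = - \frac{108763}{2}$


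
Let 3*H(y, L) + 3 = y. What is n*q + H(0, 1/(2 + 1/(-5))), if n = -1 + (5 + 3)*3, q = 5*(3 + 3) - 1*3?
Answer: 620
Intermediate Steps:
H(y, L) = -1 + y/3
q = 27 (q = 5*6 - 3 = 30 - 3 = 27)
n = 23 (n = -1 + 8*3 = -1 + 24 = 23)
n*q + H(0, 1/(2 + 1/(-5))) = 23*27 + (-1 + (⅓)*0) = 621 + (-1 + 0) = 621 - 1 = 620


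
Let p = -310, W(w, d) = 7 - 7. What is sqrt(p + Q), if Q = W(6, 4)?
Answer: I*sqrt(310) ≈ 17.607*I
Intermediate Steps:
W(w, d) = 0
Q = 0
sqrt(p + Q) = sqrt(-310 + 0) = sqrt(-310) = I*sqrt(310)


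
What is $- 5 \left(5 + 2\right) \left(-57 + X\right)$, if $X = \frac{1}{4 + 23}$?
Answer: $\frac{53830}{27} \approx 1993.7$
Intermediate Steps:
$X = \frac{1}{27} \approx 0.037037$
$- 5 \left(5 + 2\right) \left(-57 + X\right) = - 5 \left(5 + 2\right) \left(-57 + \frac{1}{27}\right) = \left(-5\right) 7 \left(- \frac{1538}{27}\right) = \left(-35\right) \left(- \frac{1538}{27}\right) = \frac{53830}{27}$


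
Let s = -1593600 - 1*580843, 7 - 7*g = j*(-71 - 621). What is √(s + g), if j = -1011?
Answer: I*√111444942/7 ≈ 1508.1*I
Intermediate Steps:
g = -699605/7 (g = 1 - (-1011)*(-71 - 621)/7 = 1 - (-1011)*(-692)/7 = 1 - ⅐*699612 = 1 - 699612/7 = -699605/7 ≈ -99944.)
s = -2174443 (s = -1593600 - 580843 = -2174443)
√(s + g) = √(-2174443 - 699605/7) = √(-15920706/7) = I*√111444942/7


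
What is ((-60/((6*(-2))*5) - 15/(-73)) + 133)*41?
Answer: 401677/73 ≈ 5502.4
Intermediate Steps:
((-60/((6*(-2))*5) - 15/(-73)) + 133)*41 = ((-60/((-12*5)) - 15*(-1/73)) + 133)*41 = ((-60/(-60) + 15/73) + 133)*41 = ((-60*(-1/60) + 15/73) + 133)*41 = ((1 + 15/73) + 133)*41 = (88/73 + 133)*41 = (9797/73)*41 = 401677/73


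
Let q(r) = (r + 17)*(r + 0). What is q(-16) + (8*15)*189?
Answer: 22664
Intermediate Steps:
q(r) = r*(17 + r) (q(r) = (17 + r)*r = r*(17 + r))
q(-16) + (8*15)*189 = -16*(17 - 16) + (8*15)*189 = -16*1 + 120*189 = -16 + 22680 = 22664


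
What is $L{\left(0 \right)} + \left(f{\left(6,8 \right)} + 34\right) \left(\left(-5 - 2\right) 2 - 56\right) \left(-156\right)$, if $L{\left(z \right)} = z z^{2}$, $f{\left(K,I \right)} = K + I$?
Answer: $524160$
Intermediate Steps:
$f{\left(K,I \right)} = I + K$
$L{\left(z \right)} = z^{3}$
$L{\left(0 \right)} + \left(f{\left(6,8 \right)} + 34\right) \left(\left(-5 - 2\right) 2 - 56\right) \left(-156\right) = 0^{3} + \left(\left(8 + 6\right) + 34\right) \left(\left(-5 - 2\right) 2 - 56\right) \left(-156\right) = 0 + \left(14 + 34\right) \left(\left(-7\right) 2 - 56\right) \left(-156\right) = 0 + 48 \left(-14 - 56\right) \left(-156\right) = 0 + 48 \left(-70\right) \left(-156\right) = 0 - -524160 = 0 + 524160 = 524160$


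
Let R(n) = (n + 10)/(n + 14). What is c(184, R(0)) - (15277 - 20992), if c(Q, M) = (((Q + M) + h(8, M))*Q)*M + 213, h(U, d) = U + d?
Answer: 1536152/49 ≈ 31350.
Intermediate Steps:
R(n) = (10 + n)/(14 + n)
c(Q, M) = 213 + M*Q*(8 + Q + 2*M) (c(Q, M) = (((Q + M) + (8 + M))*Q)*M + 213 = (((M + Q) + (8 + M))*Q)*M + 213 = ((8 + Q + 2*M)*Q)*M + 213 = (Q*(8 + Q + 2*M))*M + 213 = M*Q*(8 + Q + 2*M) + 213 = 213 + M*Q*(8 + Q + 2*M))
c(184, R(0)) - (15277 - 20992) = (213 + ((10 + 0)/(14 + 0))*184² + 184*((10 + 0)/(14 + 0))² + ((10 + 0)/(14 + 0))*184*(8 + (10 + 0)/(14 + 0))) - (15277 - 20992) = (213 + (10/14)*33856 + 184*(10/14)² + (10/14)*184*(8 + 10/14)) - 1*(-5715) = (213 + ((1/14)*10)*33856 + 184*((1/14)*10)² + ((1/14)*10)*184*(8 + (1/14)*10)) + 5715 = (213 + (5/7)*33856 + 184*(5/7)² + (5/7)*184*(8 + 5/7)) + 5715 = (213 + 169280/7 + 184*(25/49) + (5/7)*184*(61/7)) + 5715 = (213 + 169280/7 + 4600/49 + 56120/49) + 5715 = 1256117/49 + 5715 = 1536152/49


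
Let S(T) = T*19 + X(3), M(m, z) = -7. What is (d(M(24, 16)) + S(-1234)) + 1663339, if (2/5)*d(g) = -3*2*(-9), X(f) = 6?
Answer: 1640034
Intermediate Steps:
S(T) = 6 + 19*T (S(T) = T*19 + 6 = 19*T + 6 = 6 + 19*T)
d(g) = 135 (d(g) = 5*(-3*2*(-9))/2 = 5*(-6*(-9))/2 = (5/2)*54 = 135)
(d(M(24, 16)) + S(-1234)) + 1663339 = (135 + (6 + 19*(-1234))) + 1663339 = (135 + (6 - 23446)) + 1663339 = (135 - 23440) + 1663339 = -23305 + 1663339 = 1640034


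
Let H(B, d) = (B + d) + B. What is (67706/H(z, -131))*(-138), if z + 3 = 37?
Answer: 3114476/21 ≈ 1.4831e+5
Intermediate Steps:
z = 34 (z = -3 + 37 = 34)
H(B, d) = d + 2*B
(67706/H(z, -131))*(-138) = (67706/(-131 + 2*34))*(-138) = (67706/(-131 + 68))*(-138) = (67706/(-63))*(-138) = (67706*(-1/63))*(-138) = -67706/63*(-138) = 3114476/21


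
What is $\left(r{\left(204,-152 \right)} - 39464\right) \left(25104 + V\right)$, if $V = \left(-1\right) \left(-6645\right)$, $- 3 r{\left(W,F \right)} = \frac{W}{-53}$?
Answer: $- \frac{66403795476}{53} \approx -1.2529 \cdot 10^{9}$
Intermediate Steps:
$r{\left(W,F \right)} = \frac{W}{159}$ ($r{\left(W,F \right)} = - \frac{W \frac{1}{-53}}{3} = - \frac{W \left(- \frac{1}{53}\right)}{3} = - \frac{\left(- \frac{1}{53}\right) W}{3} = \frac{W}{159}$)
$V = 6645$
$\left(r{\left(204,-152 \right)} - 39464\right) \left(25104 + V\right) = \left(\frac{1}{159} \cdot 204 - 39464\right) \left(25104 + 6645\right) = \left(\frac{68}{53} - 39464\right) 31749 = \left(- \frac{2091524}{53}\right) 31749 = - \frac{66403795476}{53}$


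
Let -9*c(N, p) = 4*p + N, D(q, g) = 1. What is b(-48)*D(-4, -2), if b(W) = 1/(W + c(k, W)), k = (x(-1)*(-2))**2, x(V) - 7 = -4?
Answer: -3/92 ≈ -0.032609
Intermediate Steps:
x(V) = 3 (x(V) = 7 - 4 = 3)
k = 36 (k = (3*(-2))**2 = (-6)**2 = 36)
c(N, p) = -4*p/9 - N/9 (c(N, p) = -(4*p + N)/9 = -(N + 4*p)/9 = -4*p/9 - N/9)
b(W) = 1/(-4 + 5*W/9) (b(W) = 1/(W + (-4*W/9 - 1/9*36)) = 1/(W + (-4*W/9 - 4)) = 1/(W + (-4 - 4*W/9)) = 1/(-4 + 5*W/9))
b(-48)*D(-4, -2) = (9/(-36 + 5*(-48)))*1 = (9/(-36 - 240))*1 = (9/(-276))*1 = (9*(-1/276))*1 = -3/92*1 = -3/92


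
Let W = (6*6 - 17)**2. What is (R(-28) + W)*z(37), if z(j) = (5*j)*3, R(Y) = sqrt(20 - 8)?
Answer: 200355 + 1110*sqrt(3) ≈ 2.0228e+5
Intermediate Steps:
R(Y) = 2*sqrt(3) (R(Y) = sqrt(12) = 2*sqrt(3))
z(j) = 15*j
W = 361 (W = (36 - 17)**2 = 19**2 = 361)
(R(-28) + W)*z(37) = (2*sqrt(3) + 361)*(15*37) = (361 + 2*sqrt(3))*555 = 200355 + 1110*sqrt(3)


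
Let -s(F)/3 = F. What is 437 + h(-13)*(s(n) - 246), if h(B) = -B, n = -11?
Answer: -2332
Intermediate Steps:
s(F) = -3*F
437 + h(-13)*(s(n) - 246) = 437 + (-1*(-13))*(-3*(-11) - 246) = 437 + 13*(33 - 246) = 437 + 13*(-213) = 437 - 2769 = -2332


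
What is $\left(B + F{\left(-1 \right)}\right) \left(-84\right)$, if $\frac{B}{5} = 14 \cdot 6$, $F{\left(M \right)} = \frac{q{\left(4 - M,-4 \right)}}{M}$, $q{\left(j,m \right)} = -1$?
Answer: $-35364$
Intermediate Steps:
$F{\left(M \right)} = - \frac{1}{M}$
$B = 420$ ($B = 5 \cdot 14 \cdot 6 = 5 \cdot 84 = 420$)
$\left(B + F{\left(-1 \right)}\right) \left(-84\right) = \left(420 - \frac{1}{-1}\right) \left(-84\right) = \left(420 - -1\right) \left(-84\right) = \left(420 + 1\right) \left(-84\right) = 421 \left(-84\right) = -35364$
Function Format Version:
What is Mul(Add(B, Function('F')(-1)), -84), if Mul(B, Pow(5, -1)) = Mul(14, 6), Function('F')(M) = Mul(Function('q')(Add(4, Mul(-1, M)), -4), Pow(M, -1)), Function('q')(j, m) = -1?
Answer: -35364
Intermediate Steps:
Function('F')(M) = Mul(-1, Pow(M, -1))
B = 420 (B = Mul(5, Mul(14, 6)) = Mul(5, 84) = 420)
Mul(Add(B, Function('F')(-1)), -84) = Mul(Add(420, Mul(-1, Pow(-1, -1))), -84) = Mul(Add(420, Mul(-1, -1)), -84) = Mul(Add(420, 1), -84) = Mul(421, -84) = -35364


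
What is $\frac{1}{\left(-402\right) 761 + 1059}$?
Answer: $- \frac{1}{304863} \approx -3.2802 \cdot 10^{-6}$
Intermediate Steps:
$\frac{1}{\left(-402\right) 761 + 1059} = \frac{1}{-305922 + 1059} = \frac{1}{-304863} = - \frac{1}{304863}$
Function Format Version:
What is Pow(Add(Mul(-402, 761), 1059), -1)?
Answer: Rational(-1, 304863) ≈ -3.2802e-6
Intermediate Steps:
Pow(Add(Mul(-402, 761), 1059), -1) = Pow(Add(-305922, 1059), -1) = Pow(-304863, -1) = Rational(-1, 304863)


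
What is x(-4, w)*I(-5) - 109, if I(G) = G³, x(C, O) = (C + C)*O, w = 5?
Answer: 4891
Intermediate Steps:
x(C, O) = 2*C*O (x(C, O) = (2*C)*O = 2*C*O)
x(-4, w)*I(-5) - 109 = (2*(-4)*5)*(-5)³ - 109 = -40*(-125) - 109 = 5000 - 109 = 4891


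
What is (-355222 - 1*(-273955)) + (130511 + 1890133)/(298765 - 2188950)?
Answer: -153611685039/1890185 ≈ -81268.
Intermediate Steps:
(-355222 - 1*(-273955)) + (130511 + 1890133)/(298765 - 2188950) = (-355222 + 273955) + 2020644/(-1890185) = -81267 + 2020644*(-1/1890185) = -81267 - 2020644/1890185 = -153611685039/1890185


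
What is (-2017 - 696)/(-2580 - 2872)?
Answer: 2713/5452 ≈ 0.49762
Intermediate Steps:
(-2017 - 696)/(-2580 - 2872) = -2713/(-5452) = -2713*(-1/5452) = 2713/5452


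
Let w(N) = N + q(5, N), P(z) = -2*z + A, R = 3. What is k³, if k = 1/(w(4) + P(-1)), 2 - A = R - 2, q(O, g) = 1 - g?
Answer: 1/64 ≈ 0.015625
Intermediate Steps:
A = 1 (A = 2 - (3 - 2) = 2 - 1*1 = 2 - 1 = 1)
P(z) = 1 - 2*z (P(z) = -2*z + 1 = 1 - 2*z)
w(N) = 1 (w(N) = N + (1 - N) = 1)
k = ¼ (k = 1/(1 + (1 - 2*(-1))) = 1/(1 + (1 + 2)) = 1/(1 + 3) = 1/4 = ¼ ≈ 0.25000)
k³ = (¼)³ = 1/64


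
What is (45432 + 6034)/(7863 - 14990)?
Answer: -51466/7127 ≈ -7.2213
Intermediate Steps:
(45432 + 6034)/(7863 - 14990) = 51466/(-7127) = 51466*(-1/7127) = -51466/7127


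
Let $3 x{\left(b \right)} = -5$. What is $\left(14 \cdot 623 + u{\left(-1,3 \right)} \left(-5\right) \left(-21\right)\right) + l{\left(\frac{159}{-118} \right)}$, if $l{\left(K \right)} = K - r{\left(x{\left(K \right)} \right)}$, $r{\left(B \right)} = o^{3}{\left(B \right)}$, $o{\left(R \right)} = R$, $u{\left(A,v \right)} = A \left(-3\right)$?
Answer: $\frac{28802339}{3186} \approx 9040.3$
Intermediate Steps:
$x{\left(b \right)} = - \frac{5}{3}$ ($x{\left(b \right)} = \frac{1}{3} \left(-5\right) = - \frac{5}{3}$)
$u{\left(A,v \right)} = - 3 A$
$r{\left(B \right)} = B^{3}$
$l{\left(K \right)} = \frac{125}{27} + K$ ($l{\left(K \right)} = K - \left(- \frac{5}{3}\right)^{3} = K - - \frac{125}{27} = K + \frac{125}{27} = \frac{125}{27} + K$)
$\left(14 \cdot 623 + u{\left(-1,3 \right)} \left(-5\right) \left(-21\right)\right) + l{\left(\frac{159}{-118} \right)} = \left(14 \cdot 623 + \left(-3\right) \left(-1\right) \left(-5\right) \left(-21\right)\right) + \left(\frac{125}{27} + \frac{159}{-118}\right) = \left(8722 + 3 \left(-5\right) \left(-21\right)\right) + \left(\frac{125}{27} + 159 \left(- \frac{1}{118}\right)\right) = \left(8722 - -315\right) + \left(\frac{125}{27} - \frac{159}{118}\right) = \left(8722 + 315\right) + \frac{10457}{3186} = 9037 + \frac{10457}{3186} = \frac{28802339}{3186}$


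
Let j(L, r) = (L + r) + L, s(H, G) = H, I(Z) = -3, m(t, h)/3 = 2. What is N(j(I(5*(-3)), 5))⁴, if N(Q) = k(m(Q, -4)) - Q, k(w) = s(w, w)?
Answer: 2401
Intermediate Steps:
m(t, h) = 6 (m(t, h) = 3*2 = 6)
k(w) = w
j(L, r) = r + 2*L
N(Q) = 6 - Q
N(j(I(5*(-3)), 5))⁴ = (6 - (5 + 2*(-3)))⁴ = (6 - (5 - 6))⁴ = (6 - 1*(-1))⁴ = (6 + 1)⁴ = 7⁴ = 2401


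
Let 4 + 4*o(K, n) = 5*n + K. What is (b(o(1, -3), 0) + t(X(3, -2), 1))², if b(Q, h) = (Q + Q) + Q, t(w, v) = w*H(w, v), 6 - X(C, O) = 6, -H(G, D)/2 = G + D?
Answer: 729/4 ≈ 182.25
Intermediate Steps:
H(G, D) = -2*D - 2*G (H(G, D) = -2*(G + D) = -2*(D + G) = -2*D - 2*G)
X(C, O) = 0 (X(C, O) = 6 - 1*6 = 6 - 6 = 0)
o(K, n) = -1 + K/4 + 5*n/4 (o(K, n) = -1 + (5*n + K)/4 = -1 + (K + 5*n)/4 = -1 + (K/4 + 5*n/4) = -1 + K/4 + 5*n/4)
t(w, v) = w*(-2*v - 2*w)
b(Q, h) = 3*Q (b(Q, h) = 2*Q + Q = 3*Q)
(b(o(1, -3), 0) + t(X(3, -2), 1))² = (3*(-1 + (¼)*1 + (5/4)*(-3)) - 2*0*(1 + 0))² = (3*(-1 + ¼ - 15/4) - 2*0*1)² = (3*(-9/2) + 0)² = (-27/2 + 0)² = (-27/2)² = 729/4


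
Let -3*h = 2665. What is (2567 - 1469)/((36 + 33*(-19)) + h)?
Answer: -1647/2219 ≈ -0.74223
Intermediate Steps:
h = -2665/3 (h = -1/3*2665 = -2665/3 ≈ -888.33)
(2567 - 1469)/((36 + 33*(-19)) + h) = (2567 - 1469)/((36 + 33*(-19)) - 2665/3) = 1098/((36 - 627) - 2665/3) = 1098/(-591 - 2665/3) = 1098/(-4438/3) = 1098*(-3/4438) = -1647/2219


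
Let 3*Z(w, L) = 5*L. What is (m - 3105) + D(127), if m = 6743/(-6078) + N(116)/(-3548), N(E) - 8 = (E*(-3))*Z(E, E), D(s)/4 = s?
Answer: -13904671279/5391186 ≈ -2579.1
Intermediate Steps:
Z(w, L) = 5*L/3 (Z(w, L) = (5*L)/3 = 5*L/3)
D(s) = 4*s
N(E) = 8 - 5*E² (N(E) = 8 + (E*(-3))*(5*E/3) = 8 + (-3*E)*(5*E/3) = 8 - 5*E²)
m = 96238763/5391186 (m = 6743/(-6078) + (8 - 5*116²)/(-3548) = 6743*(-1/6078) + (8 - 5*13456)*(-1/3548) = -6743/6078 + (8 - 67280)*(-1/3548) = -6743/6078 - 67272*(-1/3548) = -6743/6078 + 16818/887 = 96238763/5391186 ≈ 17.851)
(m - 3105) + D(127) = (96238763/5391186 - 3105) + 4*127 = -16643393767/5391186 + 508 = -13904671279/5391186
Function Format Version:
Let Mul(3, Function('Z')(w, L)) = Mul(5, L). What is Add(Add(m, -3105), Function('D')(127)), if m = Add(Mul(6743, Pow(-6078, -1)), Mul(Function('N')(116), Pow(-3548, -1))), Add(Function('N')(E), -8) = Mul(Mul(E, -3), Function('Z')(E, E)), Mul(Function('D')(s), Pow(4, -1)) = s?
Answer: Rational(-13904671279, 5391186) ≈ -2579.1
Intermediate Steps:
Function('Z')(w, L) = Mul(Rational(5, 3), L) (Function('Z')(w, L) = Mul(Rational(1, 3), Mul(5, L)) = Mul(Rational(5, 3), L))
Function('D')(s) = Mul(4, s)
Function('N')(E) = Add(8, Mul(-5, Pow(E, 2))) (Function('N')(E) = Add(8, Mul(Mul(E, -3), Mul(Rational(5, 3), E))) = Add(8, Mul(Mul(-3, E), Mul(Rational(5, 3), E))) = Add(8, Mul(-5, Pow(E, 2))))
m = Rational(96238763, 5391186) (m = Add(Mul(6743, Pow(-6078, -1)), Mul(Add(8, Mul(-5, Pow(116, 2))), Pow(-3548, -1))) = Add(Mul(6743, Rational(-1, 6078)), Mul(Add(8, Mul(-5, 13456)), Rational(-1, 3548))) = Add(Rational(-6743, 6078), Mul(Add(8, -67280), Rational(-1, 3548))) = Add(Rational(-6743, 6078), Mul(-67272, Rational(-1, 3548))) = Add(Rational(-6743, 6078), Rational(16818, 887)) = Rational(96238763, 5391186) ≈ 17.851)
Add(Add(m, -3105), Function('D')(127)) = Add(Add(Rational(96238763, 5391186), -3105), Mul(4, 127)) = Add(Rational(-16643393767, 5391186), 508) = Rational(-13904671279, 5391186)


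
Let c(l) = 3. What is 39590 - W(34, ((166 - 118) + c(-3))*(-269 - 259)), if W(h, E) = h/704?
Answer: 13935663/352 ≈ 39590.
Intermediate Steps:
W(h, E) = h/704 (W(h, E) = h*(1/704) = h/704)
39590 - W(34, ((166 - 118) + c(-3))*(-269 - 259)) = 39590 - 34/704 = 39590 - 1*17/352 = 39590 - 17/352 = 13935663/352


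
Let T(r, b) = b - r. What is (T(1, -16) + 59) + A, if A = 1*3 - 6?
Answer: 39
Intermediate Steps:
A = -3 (A = 3 - 6 = -3)
(T(1, -16) + 59) + A = ((-16 - 1*1) + 59) - 3 = ((-16 - 1) + 59) - 3 = (-17 + 59) - 3 = 42 - 3 = 39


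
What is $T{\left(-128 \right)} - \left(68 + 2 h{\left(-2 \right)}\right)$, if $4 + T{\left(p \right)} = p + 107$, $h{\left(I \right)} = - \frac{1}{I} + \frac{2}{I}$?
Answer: $-92$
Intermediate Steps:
$h{\left(I \right)} = \frac{1}{I}$
$T{\left(p \right)} = 103 + p$ ($T{\left(p \right)} = -4 + \left(p + 107\right) = -4 + \left(107 + p\right) = 103 + p$)
$T{\left(-128 \right)} - \left(68 + 2 h{\left(-2 \right)}\right) = \left(103 - 128\right) - \left(68 + \frac{2}{-2}\right) = -25 - \left(68 + 2 \left(- \frac{1}{2}\right)\right) = -25 - \left(68 - 1\right) = -25 - 67 = -92$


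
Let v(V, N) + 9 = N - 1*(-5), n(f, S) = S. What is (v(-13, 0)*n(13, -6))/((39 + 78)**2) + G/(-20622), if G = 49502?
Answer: -37618775/15683031 ≈ -2.3987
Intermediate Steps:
v(V, N) = -4 + N (v(V, N) = -9 + (N - 1*(-5)) = -9 + (N + 5) = -9 + (5 + N) = -4 + N)
(v(-13, 0)*n(13, -6))/((39 + 78)**2) + G/(-20622) = ((-4 + 0)*(-6))/((39 + 78)**2) + 49502/(-20622) = (-4*(-6))/(117**2) + 49502*(-1/20622) = 24/13689 - 24751/10311 = 24*(1/13689) - 24751/10311 = 8/4563 - 24751/10311 = -37618775/15683031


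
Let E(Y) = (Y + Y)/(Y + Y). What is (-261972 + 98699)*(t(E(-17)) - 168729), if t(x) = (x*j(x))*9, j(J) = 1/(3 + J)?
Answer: 110194090611/4 ≈ 2.7549e+10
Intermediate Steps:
E(Y) = 1 (E(Y) = (2*Y)/((2*Y)) = (2*Y)*(1/(2*Y)) = 1)
t(x) = 9*x/(3 + x) (t(x) = (x/(3 + x))*9 = 9*x/(3 + x))
(-261972 + 98699)*(t(E(-17)) - 168729) = (-261972 + 98699)*(9*1/(3 + 1) - 168729) = -163273*(9*1/4 - 168729) = -163273*(9*1*(1/4) - 168729) = -163273*(9/4 - 168729) = -163273*(-674907/4) = 110194090611/4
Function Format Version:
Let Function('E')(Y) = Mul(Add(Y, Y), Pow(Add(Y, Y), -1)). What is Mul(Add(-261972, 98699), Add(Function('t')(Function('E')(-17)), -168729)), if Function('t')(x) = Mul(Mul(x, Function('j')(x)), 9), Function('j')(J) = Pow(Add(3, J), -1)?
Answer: Rational(110194090611, 4) ≈ 2.7549e+10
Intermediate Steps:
Function('E')(Y) = 1 (Function('E')(Y) = Mul(Mul(2, Y), Pow(Mul(2, Y), -1)) = Mul(Mul(2, Y), Mul(Rational(1, 2), Pow(Y, -1))) = 1)
Function('t')(x) = Mul(9, x, Pow(Add(3, x), -1)) (Function('t')(x) = Mul(Mul(x, Pow(Add(3, x), -1)), 9) = Mul(9, x, Pow(Add(3, x), -1)))
Mul(Add(-261972, 98699), Add(Function('t')(Function('E')(-17)), -168729)) = Mul(Add(-261972, 98699), Add(Mul(9, 1, Pow(Add(3, 1), -1)), -168729)) = Mul(-163273, Add(Mul(9, 1, Pow(4, -1)), -168729)) = Mul(-163273, Add(Mul(9, 1, Rational(1, 4)), -168729)) = Mul(-163273, Add(Rational(9, 4), -168729)) = Mul(-163273, Rational(-674907, 4)) = Rational(110194090611, 4)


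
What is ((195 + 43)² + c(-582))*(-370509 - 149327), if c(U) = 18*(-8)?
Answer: -29370734000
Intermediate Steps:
c(U) = -144
((195 + 43)² + c(-582))*(-370509 - 149327) = ((195 + 43)² - 144)*(-370509 - 149327) = (238² - 144)*(-519836) = (56644 - 144)*(-519836) = 56500*(-519836) = -29370734000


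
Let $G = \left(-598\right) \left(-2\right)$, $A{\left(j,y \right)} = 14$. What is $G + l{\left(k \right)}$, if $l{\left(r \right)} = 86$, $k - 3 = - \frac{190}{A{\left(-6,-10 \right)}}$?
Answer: $1282$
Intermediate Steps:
$k = - \frac{74}{7}$ ($k = 3 - \frac{190}{14} = 3 - \frac{95}{7} = - \frac{74}{7} \approx -10.571$)
$G = 1196$
$G + l{\left(k \right)} = 1196 + 86 = 1282$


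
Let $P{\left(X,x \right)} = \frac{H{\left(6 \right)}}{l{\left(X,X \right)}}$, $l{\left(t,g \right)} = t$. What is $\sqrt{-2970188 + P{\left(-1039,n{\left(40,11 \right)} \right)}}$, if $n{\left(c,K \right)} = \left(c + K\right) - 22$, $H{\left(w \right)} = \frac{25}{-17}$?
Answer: $\frac{i \sqrt{926643912023397}}{17663} \approx 1723.4 i$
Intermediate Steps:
$H{\left(w \right)} = - \frac{25}{17}$ ($H{\left(w \right)} = 25 \left(- \frac{1}{17}\right) = - \frac{25}{17}$)
$n{\left(c,K \right)} = -22 + K + c$ ($n{\left(c,K \right)} = \left(K + c\right) - 22 = -22 + K + c$)
$P{\left(X,x \right)} = - \frac{25}{17 X}$
$\sqrt{-2970188 + P{\left(-1039,n{\left(40,11 \right)} \right)}} = \sqrt{-2970188 - \frac{25}{17 \left(-1039\right)}} = \sqrt{-2970188 - - \frac{25}{17663}} = \sqrt{-2970188 + \frac{25}{17663}} = \sqrt{- \frac{52462430619}{17663}} = \frac{i \sqrt{926643912023397}}{17663}$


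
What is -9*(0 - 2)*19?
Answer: 342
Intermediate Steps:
-9*(0 - 2)*19 = -9*(-2)*19 = -3*(-6)*19 = 18*19 = 342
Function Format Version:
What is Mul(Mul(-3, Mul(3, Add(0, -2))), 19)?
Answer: 342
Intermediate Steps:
Mul(Mul(-3, Mul(3, Add(0, -2))), 19) = Mul(Mul(-3, Mul(3, -2)), 19) = Mul(Mul(-3, -6), 19) = Mul(18, 19) = 342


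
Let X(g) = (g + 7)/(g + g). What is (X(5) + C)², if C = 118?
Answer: 355216/25 ≈ 14209.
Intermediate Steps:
X(g) = (7 + g)/(2*g) (X(g) = (7 + g)/((2*g)) = (7 + g)*(1/(2*g)) = (7 + g)/(2*g))
(X(5) + C)² = ((½)*(7 + 5)/5 + 118)² = ((½)*(⅕)*12 + 118)² = (6/5 + 118)² = (596/5)² = 355216/25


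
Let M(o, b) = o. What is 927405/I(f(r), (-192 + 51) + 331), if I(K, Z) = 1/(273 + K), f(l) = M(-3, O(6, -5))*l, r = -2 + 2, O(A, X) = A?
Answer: 253181565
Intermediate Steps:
r = 0
f(l) = -3*l
927405/I(f(r), (-192 + 51) + 331) = 927405/(1/(273 - 3*0)) = 927405/(1/(273 + 0)) = 927405/(1/273) = 927405*273 = 253181565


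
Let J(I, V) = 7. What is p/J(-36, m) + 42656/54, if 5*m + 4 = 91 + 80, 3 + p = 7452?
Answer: 350419/189 ≈ 1854.1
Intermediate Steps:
p = 7449 (p = -3 + 7452 = 7449)
m = 167/5 (m = -4/5 + (91 + 80)/5 = -4/5 + (1/5)*171 = -4/5 + 171/5 = 167/5 ≈ 33.400)
p/J(-36, m) + 42656/54 = 7449/7 + 42656/54 = 7449*(1/7) + 42656*(1/54) = 7449/7 + 21328/27 = 350419/189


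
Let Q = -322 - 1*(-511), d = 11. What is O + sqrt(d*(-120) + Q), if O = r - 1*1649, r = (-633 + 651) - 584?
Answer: -2215 + I*sqrt(1131) ≈ -2215.0 + 33.63*I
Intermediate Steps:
r = -566 (r = 18 - 584 = -566)
Q = 189 (Q = -322 + 511 = 189)
O = -2215 (O = -566 - 1*1649 = -566 - 1649 = -2215)
O + sqrt(d*(-120) + Q) = -2215 + sqrt(11*(-120) + 189) = -2215 + sqrt(-1320 + 189) = -2215 + sqrt(-1131) = -2215 + I*sqrt(1131)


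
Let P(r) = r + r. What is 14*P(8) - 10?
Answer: 214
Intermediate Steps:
P(r) = 2*r
14*P(8) - 10 = 14*(2*8) - 10 = 14*16 - 10 = 224 - 10 = 214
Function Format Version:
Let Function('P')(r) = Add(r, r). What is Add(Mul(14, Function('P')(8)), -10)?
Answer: 214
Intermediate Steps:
Function('P')(r) = Mul(2, r)
Add(Mul(14, Function('P')(8)), -10) = Add(Mul(14, Mul(2, 8)), -10) = Add(Mul(14, 16), -10) = Add(224, -10) = 214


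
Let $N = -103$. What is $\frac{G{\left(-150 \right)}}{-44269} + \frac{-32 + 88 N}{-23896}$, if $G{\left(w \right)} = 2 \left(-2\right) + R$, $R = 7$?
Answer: $\frac{50324892}{132231503} \approx 0.38058$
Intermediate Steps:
$G{\left(w \right)} = 3$ ($G{\left(w \right)} = 2 \left(-2\right) + 7 = -4 + 7 = 3$)
$\frac{G{\left(-150 \right)}}{-44269} + \frac{-32 + 88 N}{-23896} = \frac{3}{-44269} + \frac{-32 + 88 \left(-103\right)}{-23896} = 3 \left(- \frac{1}{44269}\right) + \left(-32 - 9064\right) \left(- \frac{1}{23896}\right) = - \frac{3}{44269} - - \frac{1137}{2987} = - \frac{3}{44269} + \frac{1137}{2987} = \frac{50324892}{132231503}$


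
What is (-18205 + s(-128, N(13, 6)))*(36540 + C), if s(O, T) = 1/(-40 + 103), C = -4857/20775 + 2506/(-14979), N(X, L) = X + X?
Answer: -4347075953682374386/6534963225 ≈ -6.6520e+8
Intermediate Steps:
N(X, L) = 2*X
C = -41605051/103729575 (C = -4857*1/20775 + 2506*(-1/14979) = -1619/6925 - 2506/14979 = -41605051/103729575 ≈ -0.40109)
s(O, T) = 1/63
(-18205 + s(-128, N(13, 6)))*(36540 + C) = (-18205 + 1/63)*(36540 - 41605051/103729575) = -1146914/63*3790237065449/103729575 = -4347075953682374386/6534963225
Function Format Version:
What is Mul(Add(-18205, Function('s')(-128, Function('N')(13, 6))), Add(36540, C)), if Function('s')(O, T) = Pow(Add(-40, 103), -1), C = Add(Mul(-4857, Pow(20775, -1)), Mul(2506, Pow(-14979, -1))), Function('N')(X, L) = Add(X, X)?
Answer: Rational(-4347075953682374386, 6534963225) ≈ -6.6520e+8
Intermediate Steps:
Function('N')(X, L) = Mul(2, X)
C = Rational(-41605051, 103729575) (C = Add(Mul(-4857, Rational(1, 20775)), Mul(2506, Rational(-1, 14979))) = Add(Rational(-1619, 6925), Rational(-2506, 14979)) = Rational(-41605051, 103729575) ≈ -0.40109)
Function('s')(O, T) = Rational(1, 63) (Function('s')(O, T) = Pow(63, -1) = Rational(1, 63))
Mul(Add(-18205, Function('s')(-128, Function('N')(13, 6))), Add(36540, C)) = Mul(Add(-18205, Rational(1, 63)), Add(36540, Rational(-41605051, 103729575))) = Mul(Rational(-1146914, 63), Rational(3790237065449, 103729575)) = Rational(-4347075953682374386, 6534963225)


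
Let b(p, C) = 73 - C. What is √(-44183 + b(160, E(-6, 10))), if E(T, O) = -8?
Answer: I*√44102 ≈ 210.0*I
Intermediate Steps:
√(-44183 + b(160, E(-6, 10))) = √(-44183 + (73 - 1*(-8))) = √(-44183 + (73 + 8)) = √(-44183 + 81) = √(-44102) = I*√44102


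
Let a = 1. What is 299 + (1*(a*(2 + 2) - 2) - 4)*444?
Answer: -589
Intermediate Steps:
299 + (1*(a*(2 + 2) - 2) - 4)*444 = 299 + (1*(1*(2 + 2) - 2) - 4)*444 = 299 + (1*(1*4 - 2) - 4)*444 = 299 + (1*(4 - 2) - 4)*444 = 299 + (1*2 - 4)*444 = 299 + (2 - 4)*444 = 299 - 2*444 = 299 - 888 = -589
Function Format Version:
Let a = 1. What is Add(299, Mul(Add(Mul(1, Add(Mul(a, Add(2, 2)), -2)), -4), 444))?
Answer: -589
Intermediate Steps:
Add(299, Mul(Add(Mul(1, Add(Mul(a, Add(2, 2)), -2)), -4), 444)) = Add(299, Mul(Add(Mul(1, Add(Mul(1, Add(2, 2)), -2)), -4), 444)) = Add(299, Mul(Add(Mul(1, Add(Mul(1, 4), -2)), -4), 444)) = Add(299, Mul(Add(Mul(1, Add(4, -2)), -4), 444)) = Add(299, Mul(Add(Mul(1, 2), -4), 444)) = Add(299, Mul(Add(2, -4), 444)) = Add(299, Mul(-2, 444)) = Add(299, -888) = -589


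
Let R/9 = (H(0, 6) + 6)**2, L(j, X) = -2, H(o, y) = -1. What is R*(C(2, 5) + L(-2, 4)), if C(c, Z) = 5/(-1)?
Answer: -1575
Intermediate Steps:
C(c, Z) = -5 (C(c, Z) = 5*(-1) = -5)
R = 225 (R = 9*(-1 + 6)**2 = 9*5**2 = 9*25 = 225)
R*(C(2, 5) + L(-2, 4)) = 225*(-5 - 2) = 225*(-7) = -1575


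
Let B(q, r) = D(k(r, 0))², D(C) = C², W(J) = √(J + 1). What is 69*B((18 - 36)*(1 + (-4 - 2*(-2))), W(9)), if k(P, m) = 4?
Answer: 17664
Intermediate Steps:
W(J) = √(1 + J)
B(q, r) = 256 (B(q, r) = (4²)² = 16² = 256)
69*B((18 - 36)*(1 + (-4 - 2*(-2))), W(9)) = 69*256 = 17664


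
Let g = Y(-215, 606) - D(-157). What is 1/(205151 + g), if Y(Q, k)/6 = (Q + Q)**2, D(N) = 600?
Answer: 1/1313951 ≈ 7.6106e-7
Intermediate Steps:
Y(Q, k) = 24*Q**2 (Y(Q, k) = 6*(Q + Q)**2 = 6*(2*Q)**2 = 6*(4*Q**2) = 24*Q**2)
g = 1108800 (g = 24*(-215)**2 - 1*600 = 24*46225 - 600 = 1109400 - 600 = 1108800)
1/(205151 + g) = 1/(205151 + 1108800) = 1/1313951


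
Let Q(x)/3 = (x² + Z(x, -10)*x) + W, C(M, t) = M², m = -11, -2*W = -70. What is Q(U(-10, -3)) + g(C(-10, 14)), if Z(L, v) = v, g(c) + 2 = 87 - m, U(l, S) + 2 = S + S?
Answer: 633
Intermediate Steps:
W = 35 (W = -½*(-70) = 35)
U(l, S) = -2 + 2*S (U(l, S) = -2 + (S + S) = -2 + 2*S)
g(c) = 96 (g(c) = -2 + (87 - 1*(-11)) = -2 + (87 + 11) = -2 + 98 = 96)
Q(x) = 105 - 30*x + 3*x² (Q(x) = 3*((x² - 10*x) + 35) = 3*(35 + x² - 10*x) = 105 - 30*x + 3*x²)
Q(U(-10, -3)) + g(C(-10, 14)) = (105 - 30*(-2 + 2*(-3)) + 3*(-2 + 2*(-3))²) + 96 = (105 - 30*(-2 - 6) + 3*(-2 - 6)²) + 96 = (105 - 30*(-8) + 3*(-8)²) + 96 = (105 + 240 + 3*64) + 96 = (105 + 240 + 192) + 96 = 537 + 96 = 633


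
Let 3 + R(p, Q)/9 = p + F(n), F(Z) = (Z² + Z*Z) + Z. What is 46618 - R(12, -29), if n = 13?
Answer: 43378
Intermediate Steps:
F(Z) = Z + 2*Z² (F(Z) = (Z² + Z²) + Z = 2*Z² + Z = Z + 2*Z²)
R(p, Q) = 3132 + 9*p (R(p, Q) = -27 + 9*(p + 13*(1 + 2*13)) = -27 + 9*(p + 13*(1 + 26)) = -27 + 9*(p + 13*27) = -27 + 9*(p + 351) = -27 + 9*(351 + p) = -27 + (3159 + 9*p) = 3132 + 9*p)
46618 - R(12, -29) = 46618 - (3132 + 9*12) = 46618 - (3132 + 108) = 46618 - 1*3240 = 46618 - 3240 = 43378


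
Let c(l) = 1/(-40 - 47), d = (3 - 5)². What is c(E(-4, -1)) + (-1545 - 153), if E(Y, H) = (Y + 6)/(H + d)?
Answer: -147727/87 ≈ -1698.0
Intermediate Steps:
d = 4 (d = (-2)² = 4)
E(Y, H) = (6 + Y)/(4 + H) (E(Y, H) = (Y + 6)/(H + 4) = (6 + Y)/(4 + H))
c(l) = -1/87 (c(l) = 1/(-87) = -1/87)
c(E(-4, -1)) + (-1545 - 153) = -1/87 + (-1545 - 153) = -1/87 - 1698 = -147727/87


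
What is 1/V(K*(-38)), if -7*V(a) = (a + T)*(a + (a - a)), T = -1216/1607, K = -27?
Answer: -11249/1690402716 ≈ -6.6546e-6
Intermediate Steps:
T = -1216/1607 (T = -1216*1/1607 = -1216/1607 ≈ -0.75669)
V(a) = -a*(-1216/1607 + a)/7 (V(a) = -(a - 1216/1607)*(a + (a - a))/7 = -(-1216/1607 + a)*(a + 0)/7 = -(-1216/1607 + a)*a/7 = -a*(-1216/1607 + a)/7)
1/V(K*(-38)) = 1/((-27*(-38))*(1216 - (-43389)*(-38))/11249) = 1/((1/11249)*1026*(1216 - 1607*1026)) = 1/((1/11249)*1026*(1216 - 1648782)) = 1/((1/11249)*1026*(-1647566)) = 1/(-1690402716/11249) = -11249/1690402716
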